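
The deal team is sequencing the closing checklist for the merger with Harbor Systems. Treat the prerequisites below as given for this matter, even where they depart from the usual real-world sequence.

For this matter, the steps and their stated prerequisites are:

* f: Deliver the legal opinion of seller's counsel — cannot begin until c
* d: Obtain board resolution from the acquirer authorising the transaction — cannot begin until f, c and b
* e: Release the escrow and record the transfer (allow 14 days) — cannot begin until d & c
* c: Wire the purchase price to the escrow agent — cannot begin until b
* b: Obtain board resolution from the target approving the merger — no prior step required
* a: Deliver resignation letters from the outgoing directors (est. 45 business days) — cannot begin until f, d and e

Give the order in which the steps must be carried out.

b, c, f, d, e, a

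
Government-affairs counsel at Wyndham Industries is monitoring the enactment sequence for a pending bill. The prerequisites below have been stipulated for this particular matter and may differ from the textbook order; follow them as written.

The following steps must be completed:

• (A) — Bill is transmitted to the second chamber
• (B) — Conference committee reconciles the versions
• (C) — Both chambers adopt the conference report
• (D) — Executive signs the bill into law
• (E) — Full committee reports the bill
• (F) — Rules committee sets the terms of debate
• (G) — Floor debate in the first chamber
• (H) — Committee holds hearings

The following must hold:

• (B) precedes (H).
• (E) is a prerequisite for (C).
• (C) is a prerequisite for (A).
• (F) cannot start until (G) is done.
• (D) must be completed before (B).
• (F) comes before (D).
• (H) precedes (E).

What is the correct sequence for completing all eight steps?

(G) → (F) → (D) → (B) → (H) → (E) → (C) → (A)

(G) is the only step with nothing outstanding, so it goes first.
Next only (F) has its prerequisites met → (F).
Next only (D) has its prerequisites met → (D).
Next only (B) has its prerequisites met → (B).
Next only (H) has its prerequisites met → (H).
(E) is the only step now ready → (E).
That leaves (C) as the only ready step → (C).
(A) needed (C), now all done → (A).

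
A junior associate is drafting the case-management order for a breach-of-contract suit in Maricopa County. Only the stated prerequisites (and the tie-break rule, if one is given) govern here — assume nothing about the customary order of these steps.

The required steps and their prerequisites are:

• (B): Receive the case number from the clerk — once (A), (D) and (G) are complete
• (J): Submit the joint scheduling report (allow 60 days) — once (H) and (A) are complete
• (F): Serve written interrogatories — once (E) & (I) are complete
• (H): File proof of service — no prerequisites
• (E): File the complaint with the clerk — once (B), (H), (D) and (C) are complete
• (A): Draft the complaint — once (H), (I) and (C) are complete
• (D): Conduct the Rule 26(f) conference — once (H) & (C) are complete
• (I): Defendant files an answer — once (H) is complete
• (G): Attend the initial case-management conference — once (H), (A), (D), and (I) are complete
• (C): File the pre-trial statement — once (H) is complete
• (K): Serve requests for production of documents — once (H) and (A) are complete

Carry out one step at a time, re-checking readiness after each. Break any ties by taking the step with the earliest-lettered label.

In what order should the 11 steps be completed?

(H) (C) (D) (I) (A) (G) (B) (E) (F) (J) (K)

(H) is the only step with nothing outstanding, so it goes first.
Ready: (C) and (I). (C) has the earlier label → (C).
Ready: (D) and (I). (D) has the earlier label → (D).
(I) is the only step now ready → (I).
Next only (A) has its prerequisites met → (A).
Now (G), (J) and (K) have their prerequisites met. (G) has the earlier label, so (G) next.
Ready: (B), (J) and (K). (B) has the earlier label → (B).
(E) now also ready, so the ready set is {(E), (J), (K)}; (E) has the earlier label → (E).
(F) now also ready, so the ready set is {(F), (J), (K)}; (F) has the earlier label → (F).
Now (J) and (K) have their prerequisites met. (J) has the earlier label, so (J) next.
(K) is the only step now ready → (K).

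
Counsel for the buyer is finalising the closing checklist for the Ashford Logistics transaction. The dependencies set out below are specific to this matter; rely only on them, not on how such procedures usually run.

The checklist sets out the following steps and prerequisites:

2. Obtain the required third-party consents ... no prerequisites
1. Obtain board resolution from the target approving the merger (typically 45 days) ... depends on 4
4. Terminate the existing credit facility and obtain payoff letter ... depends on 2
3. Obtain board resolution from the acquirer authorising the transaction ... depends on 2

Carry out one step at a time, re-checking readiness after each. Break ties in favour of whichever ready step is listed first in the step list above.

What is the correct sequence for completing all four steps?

2 4 1 3

2 has no prerequisites → 2 first.
Now 4 and 3 have their prerequisites met. 4 is listed earlier, so 4 next.
1 now also ready, so the ready set is {1, 3}; 1 is listed earlier → 1.
3 needed 2, now all done → 3.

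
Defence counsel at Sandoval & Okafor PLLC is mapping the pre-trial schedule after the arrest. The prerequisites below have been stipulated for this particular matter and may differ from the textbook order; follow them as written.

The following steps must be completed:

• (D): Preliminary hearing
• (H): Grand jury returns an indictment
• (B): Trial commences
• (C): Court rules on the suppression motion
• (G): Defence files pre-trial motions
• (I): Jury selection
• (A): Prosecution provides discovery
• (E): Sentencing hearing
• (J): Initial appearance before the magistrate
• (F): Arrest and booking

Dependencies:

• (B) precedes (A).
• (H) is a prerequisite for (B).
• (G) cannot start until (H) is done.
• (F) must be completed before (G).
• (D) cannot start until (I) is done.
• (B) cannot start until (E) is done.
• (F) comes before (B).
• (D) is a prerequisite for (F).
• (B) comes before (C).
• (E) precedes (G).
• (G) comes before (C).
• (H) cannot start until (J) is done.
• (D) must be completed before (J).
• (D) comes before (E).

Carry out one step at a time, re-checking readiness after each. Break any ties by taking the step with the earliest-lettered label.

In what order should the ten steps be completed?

(I), (D), (E), (F), (J), (H), (B), (A), (G), (C)

(I) has no prerequisites → (I) first.
(D) needed (I), now all done → (D).
Now (E), (F) and (J) have their prerequisites met. (E) has the earlier label, so (E) next.
(F) and (J) are both available; (F) has the earlier label → (F).
That leaves (J) as the only ready step → (J).
(H) is the only step now ready → (H).
Ready: (B) and (G). (B) has the earlier label → (B).
Ready: (A) and (G). (A) has the earlier label → (A).
(G) needed (E), (F) and (H), now all done → (G).
(C) needed (B) and (G), now all done → (C).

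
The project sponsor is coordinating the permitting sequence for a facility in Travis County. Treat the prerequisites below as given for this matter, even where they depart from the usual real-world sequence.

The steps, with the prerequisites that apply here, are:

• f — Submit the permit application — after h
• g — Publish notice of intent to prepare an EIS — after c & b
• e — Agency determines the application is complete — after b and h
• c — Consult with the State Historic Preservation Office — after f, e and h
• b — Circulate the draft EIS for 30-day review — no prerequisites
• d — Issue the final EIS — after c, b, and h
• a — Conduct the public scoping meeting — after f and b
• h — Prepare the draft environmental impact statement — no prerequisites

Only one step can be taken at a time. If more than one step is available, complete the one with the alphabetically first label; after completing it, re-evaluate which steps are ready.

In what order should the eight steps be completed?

b, h, e, f, a, c, d, g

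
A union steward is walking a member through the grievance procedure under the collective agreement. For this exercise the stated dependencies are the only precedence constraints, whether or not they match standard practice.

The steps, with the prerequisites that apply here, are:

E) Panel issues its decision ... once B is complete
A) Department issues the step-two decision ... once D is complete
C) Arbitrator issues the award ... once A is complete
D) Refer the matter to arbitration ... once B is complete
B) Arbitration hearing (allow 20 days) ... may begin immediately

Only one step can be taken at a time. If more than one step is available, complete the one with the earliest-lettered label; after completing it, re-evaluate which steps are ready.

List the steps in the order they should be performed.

B is the only step with nothing outstanding, so it goes first.
D and E are both available; D has the earlier label → D.
A now also ready, so the ready set is {A, E}; A has the earlier label → A.
Ready: C and E. C has the earlier label → C.
That leaves E as the only ready step → E.

B D A C E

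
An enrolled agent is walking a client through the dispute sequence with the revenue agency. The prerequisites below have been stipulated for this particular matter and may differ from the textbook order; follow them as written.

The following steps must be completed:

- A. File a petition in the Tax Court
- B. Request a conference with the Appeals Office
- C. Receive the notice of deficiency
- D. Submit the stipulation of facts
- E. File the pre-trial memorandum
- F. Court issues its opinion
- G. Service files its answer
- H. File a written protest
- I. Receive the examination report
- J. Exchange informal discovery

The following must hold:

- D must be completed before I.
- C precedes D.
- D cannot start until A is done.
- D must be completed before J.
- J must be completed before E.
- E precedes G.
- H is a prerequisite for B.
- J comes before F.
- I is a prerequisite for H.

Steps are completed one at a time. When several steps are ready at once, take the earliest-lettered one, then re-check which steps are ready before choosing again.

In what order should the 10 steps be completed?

A C D I H B J E F G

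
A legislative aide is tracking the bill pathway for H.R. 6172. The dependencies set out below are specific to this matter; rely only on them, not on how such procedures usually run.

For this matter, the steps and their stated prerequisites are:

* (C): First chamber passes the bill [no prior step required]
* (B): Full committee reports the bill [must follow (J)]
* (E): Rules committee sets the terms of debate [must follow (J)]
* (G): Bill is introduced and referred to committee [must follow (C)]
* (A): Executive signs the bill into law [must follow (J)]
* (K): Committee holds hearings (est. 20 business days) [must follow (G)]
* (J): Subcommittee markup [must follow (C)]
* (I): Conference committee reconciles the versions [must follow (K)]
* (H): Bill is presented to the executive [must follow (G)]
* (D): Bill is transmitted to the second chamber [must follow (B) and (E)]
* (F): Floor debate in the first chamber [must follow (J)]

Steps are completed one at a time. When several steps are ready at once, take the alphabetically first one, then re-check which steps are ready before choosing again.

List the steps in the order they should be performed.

(C) (G) (H) (J) (A) (B) (E) (D) (F) (K) (I)

(C) has no prerequisites → (C) first.
Ready: (G) and (J). (G) has the earlier label → (G).
Ready: (H), (J) and (K). (H) has the earlier label → (H).
Ready: (J) and (K). (J) has the earlier label → (J).
(A), (B), (E) and (F) now also ready, so the ready set is {(A), (B), (E), (F), (K)}; (A) has the earlier label → (A).
Now (B), (E), (F) and (K) have their prerequisites met. (B) has the earlier label, so (B) next.
Ready: (E), (F) and (K). (E) has the earlier label → (E).
(D) now also ready, so the ready set is {(D), (F), (K)}; (D) has the earlier label → (D).
Now (F) and (K) have their prerequisites met. (F) has the earlier label, so (F) next.
(K) is the only step now ready → (K).
(I) needed (K), now all done → (I).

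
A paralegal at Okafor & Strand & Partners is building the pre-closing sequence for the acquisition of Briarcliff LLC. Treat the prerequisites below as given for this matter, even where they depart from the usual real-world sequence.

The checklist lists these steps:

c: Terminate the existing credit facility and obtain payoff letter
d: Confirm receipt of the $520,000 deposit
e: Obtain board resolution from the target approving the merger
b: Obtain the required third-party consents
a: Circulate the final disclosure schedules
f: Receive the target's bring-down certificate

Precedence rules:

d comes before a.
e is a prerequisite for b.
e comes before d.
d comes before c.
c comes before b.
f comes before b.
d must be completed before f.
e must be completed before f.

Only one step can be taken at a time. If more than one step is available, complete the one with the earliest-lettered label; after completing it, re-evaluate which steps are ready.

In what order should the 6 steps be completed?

e, d, a, c, f, b

e has no prerequisites → e first.
That leaves d as the only ready step → d.
a, c and f are all available; a has the earlier label → a.
Now c and f have their prerequisites met. c has the earlier label, so c next.
That leaves f as the only ready step → f.
b is the only step now ready → b.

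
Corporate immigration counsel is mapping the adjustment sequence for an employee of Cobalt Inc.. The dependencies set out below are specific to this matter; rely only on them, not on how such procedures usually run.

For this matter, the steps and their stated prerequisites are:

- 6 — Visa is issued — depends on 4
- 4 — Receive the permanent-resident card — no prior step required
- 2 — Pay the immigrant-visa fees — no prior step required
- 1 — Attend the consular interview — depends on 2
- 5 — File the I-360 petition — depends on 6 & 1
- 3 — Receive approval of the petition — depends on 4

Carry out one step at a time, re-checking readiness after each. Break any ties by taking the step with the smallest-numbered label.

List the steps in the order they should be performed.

Nothing is required for 2 and 4. 2 has the earlier label → 2 first.
1 now also ready, so the ready set is {1, 4}; 1 has the earlier label → 1.
Next only 4 has its prerequisites met → 4.
Ready: 3 and 6. 3 has the earlier label → 3.
6 needed 4, now all done → 6.
5 needed 1 and 6, now all done → 5.

2 → 1 → 4 → 3 → 6 → 5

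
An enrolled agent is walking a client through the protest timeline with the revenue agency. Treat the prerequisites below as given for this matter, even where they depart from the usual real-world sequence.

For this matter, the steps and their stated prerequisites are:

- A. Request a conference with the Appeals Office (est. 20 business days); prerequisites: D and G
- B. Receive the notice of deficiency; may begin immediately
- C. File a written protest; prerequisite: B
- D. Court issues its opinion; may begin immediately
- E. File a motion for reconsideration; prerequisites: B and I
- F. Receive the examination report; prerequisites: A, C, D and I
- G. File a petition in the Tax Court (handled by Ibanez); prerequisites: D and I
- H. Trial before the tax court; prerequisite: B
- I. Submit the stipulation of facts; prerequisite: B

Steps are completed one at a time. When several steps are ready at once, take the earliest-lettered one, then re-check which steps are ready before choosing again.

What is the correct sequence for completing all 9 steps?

B C D H I E G A F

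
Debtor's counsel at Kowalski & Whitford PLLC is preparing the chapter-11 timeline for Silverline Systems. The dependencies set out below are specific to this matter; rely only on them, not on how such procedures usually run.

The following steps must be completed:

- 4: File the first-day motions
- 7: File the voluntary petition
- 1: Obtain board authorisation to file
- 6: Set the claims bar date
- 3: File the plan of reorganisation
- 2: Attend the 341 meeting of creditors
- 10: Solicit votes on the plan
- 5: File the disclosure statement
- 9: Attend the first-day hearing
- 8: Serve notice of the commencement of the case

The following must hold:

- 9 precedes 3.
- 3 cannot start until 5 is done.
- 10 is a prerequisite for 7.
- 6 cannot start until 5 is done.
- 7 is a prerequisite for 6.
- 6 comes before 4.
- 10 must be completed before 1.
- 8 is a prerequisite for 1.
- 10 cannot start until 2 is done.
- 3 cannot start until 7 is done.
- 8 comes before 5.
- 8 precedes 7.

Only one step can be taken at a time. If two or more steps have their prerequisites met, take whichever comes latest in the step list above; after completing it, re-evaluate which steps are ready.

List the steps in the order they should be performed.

8 9 5 2 10 1 7 3 6 4

Nothing is required for 8, 9 and 2. 8 is listed later → 8 first.
Ready: 9, 5 and 2. 9 is listed later → 9.
Now 5 and 2 have their prerequisites met. 5 is listed later, so 5 next.
Next only 2 has its prerequisites met → 2.
10 needed 2, now all done → 10.
Ready: 1 and 7. 1 is listed later → 1.
7 is the only step now ready → 7.
Now 3 and 6 have their prerequisites met. 3 is listed later, so 3 next.
Next only 6 has its prerequisites met → 6.
4 is the only step now ready → 4.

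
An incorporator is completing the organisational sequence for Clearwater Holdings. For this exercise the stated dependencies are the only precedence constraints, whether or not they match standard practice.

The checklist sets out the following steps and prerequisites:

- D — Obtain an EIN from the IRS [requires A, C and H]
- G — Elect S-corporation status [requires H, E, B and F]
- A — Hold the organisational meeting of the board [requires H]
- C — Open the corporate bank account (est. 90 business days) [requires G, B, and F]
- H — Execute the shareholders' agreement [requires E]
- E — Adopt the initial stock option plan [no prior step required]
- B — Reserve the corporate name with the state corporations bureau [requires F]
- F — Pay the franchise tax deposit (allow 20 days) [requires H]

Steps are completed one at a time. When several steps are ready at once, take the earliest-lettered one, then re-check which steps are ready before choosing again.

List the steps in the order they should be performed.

Only E has no prerequisites, so it is first.
H needed E, now all done → H.
Now A and F have their prerequisites met. A has the earlier label, so A next.
Next only F has its prerequisites met → F.
B is the only step now ready → B.
G needed B, E, F and H, now all done → G.
C needed B, F and G, now all done → C.
Next only D has its prerequisites met → D.

E, H, A, F, B, G, C, D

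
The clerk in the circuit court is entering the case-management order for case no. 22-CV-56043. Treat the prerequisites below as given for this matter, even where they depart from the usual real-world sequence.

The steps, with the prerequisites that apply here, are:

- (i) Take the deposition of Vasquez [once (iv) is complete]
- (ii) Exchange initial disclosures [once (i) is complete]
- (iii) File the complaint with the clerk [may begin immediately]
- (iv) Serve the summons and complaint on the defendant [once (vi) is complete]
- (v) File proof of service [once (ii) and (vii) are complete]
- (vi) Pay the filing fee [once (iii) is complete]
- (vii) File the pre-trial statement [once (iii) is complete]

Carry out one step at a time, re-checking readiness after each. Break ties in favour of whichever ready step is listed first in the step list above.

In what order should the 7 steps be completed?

(iii) → (vi) → (iv) → (i) → (ii) → (vii) → (v)

(iii) is the only step with nothing outstanding, so it goes first.
Now (vi) and (vii) have their prerequisites met. (vi) is listed earlier, so (vi) next.
(iv) now also ready, so the ready set is {(iv), (vii)}; (iv) is listed earlier → (iv).
Now (i) and (vii) have their prerequisites met. (i) is listed earlier, so (i) next.
Ready: (ii) and (vii). (ii) is listed earlier → (ii).
That leaves (vii) as the only ready step → (vii).
That leaves (v) as the only ready step → (v).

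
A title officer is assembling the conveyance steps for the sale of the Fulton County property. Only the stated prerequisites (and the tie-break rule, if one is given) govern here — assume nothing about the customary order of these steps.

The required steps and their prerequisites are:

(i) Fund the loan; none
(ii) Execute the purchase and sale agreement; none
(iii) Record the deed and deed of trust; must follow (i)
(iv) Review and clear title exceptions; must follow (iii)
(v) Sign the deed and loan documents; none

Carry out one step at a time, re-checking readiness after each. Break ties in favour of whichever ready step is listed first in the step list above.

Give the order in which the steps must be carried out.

(i) → (ii) → (iii) → (iv) → (v)

Nothing is required for (i), (ii) and (v). (i) is listed earlier → (i) first.
Now (ii), (iii) and (v) have their prerequisites met. (ii) is listed earlier, so (ii) next.
Ready: (iii) and (v). (iii) is listed earlier → (iii).
Ready: (iv) and (v). (iv) is listed earlier → (iv).
Next only (v) has its prerequisites met → (v).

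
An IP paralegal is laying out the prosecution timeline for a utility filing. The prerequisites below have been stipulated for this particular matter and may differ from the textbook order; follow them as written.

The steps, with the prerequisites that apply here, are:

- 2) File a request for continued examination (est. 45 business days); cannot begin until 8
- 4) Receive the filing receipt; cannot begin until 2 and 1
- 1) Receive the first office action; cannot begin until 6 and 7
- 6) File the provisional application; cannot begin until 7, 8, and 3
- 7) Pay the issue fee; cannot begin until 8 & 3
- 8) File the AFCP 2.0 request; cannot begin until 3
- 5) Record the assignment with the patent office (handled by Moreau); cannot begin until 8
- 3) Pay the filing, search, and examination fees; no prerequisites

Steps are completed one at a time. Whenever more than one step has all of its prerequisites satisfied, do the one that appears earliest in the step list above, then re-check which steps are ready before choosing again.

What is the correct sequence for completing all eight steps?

3 → 8 → 2 → 7 → 6 → 1 → 4 → 5

3 is the only step with nothing outstanding, so it goes first.
That leaves 8 as the only ready step → 8.
Now 2, 7 and 5 have their prerequisites met. 2 is listed earlier, so 2 next.
7 and 5 are both available; 7 is listed earlier → 7.
Now 6 and 5 have their prerequisites met. 6 is listed earlier, so 6 next.
Now 1 and 5 have their prerequisites met. 1 is listed earlier, so 1 next.
Ready: 4 and 5. 4 is listed earlier → 4.
Next only 5 has its prerequisites met → 5.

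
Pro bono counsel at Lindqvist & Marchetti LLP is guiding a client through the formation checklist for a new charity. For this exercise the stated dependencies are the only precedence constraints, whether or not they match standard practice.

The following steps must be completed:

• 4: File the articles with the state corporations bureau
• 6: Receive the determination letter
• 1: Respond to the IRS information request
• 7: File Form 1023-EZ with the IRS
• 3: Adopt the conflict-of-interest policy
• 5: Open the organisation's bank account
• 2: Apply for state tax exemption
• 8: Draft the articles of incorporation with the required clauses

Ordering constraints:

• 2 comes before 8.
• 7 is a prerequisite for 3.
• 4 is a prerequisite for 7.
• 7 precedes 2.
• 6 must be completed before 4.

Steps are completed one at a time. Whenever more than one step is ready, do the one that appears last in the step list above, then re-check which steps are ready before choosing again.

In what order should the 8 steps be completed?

5, 1, 6, 4, 7, 2, 8, 3

Nothing is required for 5, 1 and 6. 5 is listed later → 5 first.
Ready: 1 and 6. 1 is listed later → 1.
That leaves 6 as the only ready step → 6.
Next only 4 has its prerequisites met → 4.
Next only 7 has its prerequisites met → 7.
Now 2 and 3 have their prerequisites met. 2 is listed later, so 2 next.
8 now also ready, so the ready set is {8, 3}; 8 is listed later → 8.
3 needed 7, now all done → 3.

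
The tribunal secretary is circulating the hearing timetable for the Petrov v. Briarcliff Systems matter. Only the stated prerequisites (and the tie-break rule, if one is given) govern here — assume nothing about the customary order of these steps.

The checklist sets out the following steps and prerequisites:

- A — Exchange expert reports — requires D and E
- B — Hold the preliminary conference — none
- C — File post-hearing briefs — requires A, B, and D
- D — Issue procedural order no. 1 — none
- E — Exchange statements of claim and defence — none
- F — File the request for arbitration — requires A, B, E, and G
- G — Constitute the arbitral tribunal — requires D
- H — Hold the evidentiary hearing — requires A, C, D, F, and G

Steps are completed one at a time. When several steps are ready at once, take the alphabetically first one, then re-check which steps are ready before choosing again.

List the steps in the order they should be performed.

B D E A C G F H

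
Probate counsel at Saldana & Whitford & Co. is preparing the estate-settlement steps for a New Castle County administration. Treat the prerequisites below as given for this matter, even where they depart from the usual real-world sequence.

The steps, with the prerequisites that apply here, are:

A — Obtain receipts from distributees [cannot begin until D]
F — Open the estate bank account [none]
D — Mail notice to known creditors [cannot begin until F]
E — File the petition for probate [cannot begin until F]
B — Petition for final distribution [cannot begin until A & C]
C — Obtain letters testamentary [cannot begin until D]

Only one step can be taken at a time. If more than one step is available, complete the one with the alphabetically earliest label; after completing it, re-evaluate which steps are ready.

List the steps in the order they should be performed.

F, D, A, C, B, E

Only F has no prerequisites, so it is first.
Now D and E have their prerequisites met. D has the earlier label, so D next.
A and C now also ready, so the ready set is {A, C, E}; A has the earlier label → A.
Now C and E have their prerequisites met. C has the earlier label, so C next.
Ready: B and E. B has the earlier label → B.
E needed F, now all done → E.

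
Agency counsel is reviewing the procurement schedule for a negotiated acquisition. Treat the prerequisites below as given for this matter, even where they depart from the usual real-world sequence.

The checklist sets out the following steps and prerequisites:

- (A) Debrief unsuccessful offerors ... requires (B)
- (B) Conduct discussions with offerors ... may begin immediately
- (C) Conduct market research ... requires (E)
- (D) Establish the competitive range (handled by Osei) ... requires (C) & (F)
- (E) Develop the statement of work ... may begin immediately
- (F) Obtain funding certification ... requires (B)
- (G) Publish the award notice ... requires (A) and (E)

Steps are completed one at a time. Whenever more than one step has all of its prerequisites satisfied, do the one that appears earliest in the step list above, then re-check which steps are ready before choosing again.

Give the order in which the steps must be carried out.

(B) and (E) have no prerequisites; (B) is listed earlier, so (B) is first.
(A), (E) and (F) are all available; (A) is listed earlier → (A).
Ready: (E) and (F). (E) is listed earlier → (E).
Now (C), (F) and (G) have their prerequisites met. (C) is listed earlier, so (C) next.
Ready: (F) and (G). (F) is listed earlier → (F).
(D) now also ready, so the ready set is {(D), (G)}; (D) is listed earlier → (D).
That leaves (G) as the only ready step → (G).

(B) (A) (E) (C) (F) (D) (G)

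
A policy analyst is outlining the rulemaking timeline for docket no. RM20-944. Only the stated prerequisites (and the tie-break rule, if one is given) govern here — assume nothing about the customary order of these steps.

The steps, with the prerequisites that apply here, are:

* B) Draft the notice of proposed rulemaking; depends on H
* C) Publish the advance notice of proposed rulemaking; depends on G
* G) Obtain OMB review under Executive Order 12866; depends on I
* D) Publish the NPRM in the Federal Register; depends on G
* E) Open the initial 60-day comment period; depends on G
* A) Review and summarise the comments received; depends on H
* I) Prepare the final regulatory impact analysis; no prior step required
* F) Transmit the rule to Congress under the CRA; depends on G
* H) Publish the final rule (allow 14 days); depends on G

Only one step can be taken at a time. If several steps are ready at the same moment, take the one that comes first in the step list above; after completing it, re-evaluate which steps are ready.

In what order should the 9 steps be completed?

I G C D E F H B A

I has no prerequisites → I first.
Next only G has its prerequisites met → G.
Now C, D, E, F and H have their prerequisites met. C is listed earlier, so C next.
Now D, E, F and H have their prerequisites met. D is listed earlier, so D next.
Now E, F and H have their prerequisites met. E is listed earlier, so E next.
F and H are both available; F is listed earlier → F.
H needed G, now all done → H.
Ready: B and A. B is listed earlier → B.
A needed H, now all done → A.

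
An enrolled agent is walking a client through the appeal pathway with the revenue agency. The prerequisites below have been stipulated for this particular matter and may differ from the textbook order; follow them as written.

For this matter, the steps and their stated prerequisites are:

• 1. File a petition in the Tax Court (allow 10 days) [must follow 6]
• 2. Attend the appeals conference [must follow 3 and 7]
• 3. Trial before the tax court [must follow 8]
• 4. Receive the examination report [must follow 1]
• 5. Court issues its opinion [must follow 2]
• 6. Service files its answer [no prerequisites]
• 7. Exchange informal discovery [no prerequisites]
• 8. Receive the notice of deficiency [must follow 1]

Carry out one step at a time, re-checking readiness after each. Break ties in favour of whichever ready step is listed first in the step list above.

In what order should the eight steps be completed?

Nothing is required for 6 and 7. 6 is listed earlier → 6 first.
1 now also ready, so the ready set is {1, 7}; 1 is listed earlier → 1.
4 and 8 now also ready, so the ready set is {4, 7, 8}; 4 is listed earlier → 4.
7 and 8 are both available; 7 is listed earlier → 7.
8 needed 1, now all done → 8.
Next only 3 has its prerequisites met → 3.
2 needed 3 and 7, now all done → 2.
5 is the only step now ready → 5.

6 → 1 → 4 → 7 → 8 → 3 → 2 → 5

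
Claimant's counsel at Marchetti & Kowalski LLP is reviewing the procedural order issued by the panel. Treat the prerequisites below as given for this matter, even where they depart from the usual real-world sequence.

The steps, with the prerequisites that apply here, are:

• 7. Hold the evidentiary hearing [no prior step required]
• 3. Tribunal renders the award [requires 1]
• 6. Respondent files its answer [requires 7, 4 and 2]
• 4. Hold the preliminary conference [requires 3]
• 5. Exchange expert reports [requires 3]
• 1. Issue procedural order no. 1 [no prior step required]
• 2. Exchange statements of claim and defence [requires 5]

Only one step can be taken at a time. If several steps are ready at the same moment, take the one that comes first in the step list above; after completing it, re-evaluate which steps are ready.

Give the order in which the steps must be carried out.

Nothing is required for 7 and 1. 7 is listed earlier → 7 first.
Next only 1 has its prerequisites met → 1.
That leaves 3 as the only ready step → 3.
Now 4 and 5 have their prerequisites met. 4 is listed earlier, so 4 next.
Next only 5 has its prerequisites met → 5.
2 needed 5, now all done → 2.
That leaves 6 as the only ready step → 6.

7, 1, 3, 4, 5, 2, 6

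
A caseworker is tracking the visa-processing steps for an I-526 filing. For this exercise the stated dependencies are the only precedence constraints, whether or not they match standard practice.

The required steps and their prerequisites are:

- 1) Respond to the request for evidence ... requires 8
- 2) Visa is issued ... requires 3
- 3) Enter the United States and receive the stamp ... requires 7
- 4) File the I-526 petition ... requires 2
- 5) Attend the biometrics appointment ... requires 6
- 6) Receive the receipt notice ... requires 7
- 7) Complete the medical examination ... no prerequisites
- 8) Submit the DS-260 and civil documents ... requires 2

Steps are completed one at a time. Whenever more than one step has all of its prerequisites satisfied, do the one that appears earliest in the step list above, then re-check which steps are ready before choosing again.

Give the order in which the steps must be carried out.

7 is the only step with nothing outstanding, so it goes first.
3 and 6 are both available; 3 is listed earlier → 3.
2 now also ready, so the ready set is {2, 6}; 2 is listed earlier → 2.
Now 4, 6 and 8 have their prerequisites met. 4 is listed earlier, so 4 next.
Ready: 6 and 8. 6 is listed earlier → 6.
Ready: 5 and 8. 5 is listed earlier → 5.
8 needed 2, now all done → 8.
1 is the only step now ready → 1.

7 3 2 4 6 5 8 1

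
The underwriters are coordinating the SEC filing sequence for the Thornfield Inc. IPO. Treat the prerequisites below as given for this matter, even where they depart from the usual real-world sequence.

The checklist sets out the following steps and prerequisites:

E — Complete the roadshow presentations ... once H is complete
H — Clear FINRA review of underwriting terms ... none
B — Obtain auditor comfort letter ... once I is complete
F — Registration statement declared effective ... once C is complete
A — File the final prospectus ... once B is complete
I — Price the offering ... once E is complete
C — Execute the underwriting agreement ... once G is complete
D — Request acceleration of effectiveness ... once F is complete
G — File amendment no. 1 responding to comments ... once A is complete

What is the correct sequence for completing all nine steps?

H → E → I → B → A → G → C → F → D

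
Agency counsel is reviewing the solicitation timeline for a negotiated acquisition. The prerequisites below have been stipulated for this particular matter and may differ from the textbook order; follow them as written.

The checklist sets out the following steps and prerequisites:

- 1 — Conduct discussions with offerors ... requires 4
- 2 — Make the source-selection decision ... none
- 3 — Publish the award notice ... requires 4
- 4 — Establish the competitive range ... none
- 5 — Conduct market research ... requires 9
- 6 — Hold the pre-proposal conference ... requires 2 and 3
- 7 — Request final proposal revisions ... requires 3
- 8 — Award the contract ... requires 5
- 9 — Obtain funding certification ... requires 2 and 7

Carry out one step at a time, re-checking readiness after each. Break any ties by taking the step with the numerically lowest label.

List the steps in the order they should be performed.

2 4 1 3 6 7 9 5 8

Nothing is required for 2 and 4. 2 has the earlier label → 2 first.
Next only 4 has its prerequisites met → 4.
Now 1 and 3 have their prerequisites met. 1 has the earlier label, so 1 next.
That leaves 3 as the only ready step → 3.
Now 6 and 7 have their prerequisites met. 6 has the earlier label, so 6 next.
That leaves 7 as the only ready step → 7.
Next only 9 has its prerequisites met → 9.
That leaves 5 as the only ready step → 5.
Next only 8 has its prerequisites met → 8.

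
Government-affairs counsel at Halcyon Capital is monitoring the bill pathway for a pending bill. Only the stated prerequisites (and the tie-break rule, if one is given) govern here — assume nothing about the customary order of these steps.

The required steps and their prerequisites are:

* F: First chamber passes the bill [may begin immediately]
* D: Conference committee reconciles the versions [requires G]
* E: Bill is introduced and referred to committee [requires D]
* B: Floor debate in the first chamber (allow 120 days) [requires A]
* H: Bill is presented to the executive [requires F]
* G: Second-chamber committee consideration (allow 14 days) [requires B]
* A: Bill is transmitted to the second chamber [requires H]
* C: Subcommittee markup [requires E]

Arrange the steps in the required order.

F has no prerequisites → F first.
H needed F, now all done → H.
That leaves A as the only ready step → A.
That leaves B as the only ready step → B.
G needed B, now all done → G.
Next only D has its prerequisites met → D.
Next only E has its prerequisites met → E.
C needed E, now all done → C.

F, H, A, B, G, D, E, C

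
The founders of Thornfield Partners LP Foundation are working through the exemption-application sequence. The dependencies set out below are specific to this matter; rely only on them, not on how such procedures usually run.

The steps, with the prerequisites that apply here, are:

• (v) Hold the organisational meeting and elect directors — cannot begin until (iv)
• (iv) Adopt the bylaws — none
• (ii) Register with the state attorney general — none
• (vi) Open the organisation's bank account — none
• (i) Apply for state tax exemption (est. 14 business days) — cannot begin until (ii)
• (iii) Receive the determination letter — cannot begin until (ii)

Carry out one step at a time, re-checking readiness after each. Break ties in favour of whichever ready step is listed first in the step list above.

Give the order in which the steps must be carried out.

Nothing is required for (iv), (ii) and (vi). (iv) is listed earlier → (iv) first.
Now (v), (ii) and (vi) have their prerequisites met. (v) is listed earlier, so (v) next.
Ready: (ii) and (vi). (ii) is listed earlier → (ii).
Ready: (vi), (i) and (iii). (vi) is listed earlier → (vi).
(i) and (iii) are both available; (i) is listed earlier → (i).
(iii) is the only step now ready → (iii).

(iv) → (v) → (ii) → (vi) → (i) → (iii)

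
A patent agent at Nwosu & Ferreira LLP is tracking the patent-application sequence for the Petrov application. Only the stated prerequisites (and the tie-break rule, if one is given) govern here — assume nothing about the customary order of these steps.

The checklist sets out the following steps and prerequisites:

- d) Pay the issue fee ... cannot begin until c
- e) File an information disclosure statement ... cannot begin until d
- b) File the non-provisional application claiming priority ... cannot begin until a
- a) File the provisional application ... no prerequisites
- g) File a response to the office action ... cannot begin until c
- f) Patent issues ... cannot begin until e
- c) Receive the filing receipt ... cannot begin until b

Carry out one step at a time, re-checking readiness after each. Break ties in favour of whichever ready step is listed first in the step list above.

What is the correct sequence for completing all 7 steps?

Only a has no prerequisites, so it is first.
Next only b has its prerequisites met → b.
c is the only step now ready → c.
Now d and g have their prerequisites met. d is listed earlier, so d next.
e and g are both available; e is listed earlier → e.
f now also ready, so the ready set is {g, f}; g is listed earlier → g.
f needed e, now all done → f.

a b c d e g f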